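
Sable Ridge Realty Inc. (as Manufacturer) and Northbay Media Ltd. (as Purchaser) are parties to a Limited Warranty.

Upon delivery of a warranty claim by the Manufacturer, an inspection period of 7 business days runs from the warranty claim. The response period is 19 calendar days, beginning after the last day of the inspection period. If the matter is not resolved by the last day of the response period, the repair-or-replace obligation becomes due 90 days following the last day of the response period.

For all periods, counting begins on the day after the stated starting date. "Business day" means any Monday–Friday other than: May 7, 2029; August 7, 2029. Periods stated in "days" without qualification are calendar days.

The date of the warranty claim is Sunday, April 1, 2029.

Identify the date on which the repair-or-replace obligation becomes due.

From Sunday, April 1, 2029, 7 business days (Apr 2, Apr 3, Apr 4, Apr 5, Apr 6, Apr 9, Apr 10, skipping weekends) brings us to Tuesday, April 10, 2029, which is the last day of the inspection period.
The last day of the response period: April 10, 2029 + 19 days = April 29, 2029.
Adding 90 calendar days to April 29, 2029 gives July 28, 2029, which is the date on which the repair-or-replace obligation becomes due.

July 28, 2029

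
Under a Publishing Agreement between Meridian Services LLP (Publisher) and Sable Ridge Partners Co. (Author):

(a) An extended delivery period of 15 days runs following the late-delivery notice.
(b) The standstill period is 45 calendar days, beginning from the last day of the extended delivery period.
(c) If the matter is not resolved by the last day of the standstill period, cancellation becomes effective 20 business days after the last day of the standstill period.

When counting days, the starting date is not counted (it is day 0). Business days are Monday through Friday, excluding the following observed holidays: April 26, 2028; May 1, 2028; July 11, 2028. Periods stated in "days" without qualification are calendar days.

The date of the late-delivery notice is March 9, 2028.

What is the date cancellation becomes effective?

The last day of the extended delivery period: 15 calendar days after March 9, 2028 is March 24, 2028.
The last day of the standstill period: 45 calendar days after March 24, 2028 is May 8, 2028.
From Monday, May 8, 2028, 20 business days (May 9, May 10, May 11, May 12, …, Jun 1, Jun 2, Jun 5, skipping weekends) brings us to Monday, June 5, 2028, which is the date cancellation becomes effective.

June 5, 2028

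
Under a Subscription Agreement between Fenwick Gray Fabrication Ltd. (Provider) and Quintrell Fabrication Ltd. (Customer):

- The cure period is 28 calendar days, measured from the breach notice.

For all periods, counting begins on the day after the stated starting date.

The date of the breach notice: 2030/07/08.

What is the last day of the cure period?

2030/08/05

The last day of the cure period: 28 calendar days after 2030/07/08 is 2030/08/05.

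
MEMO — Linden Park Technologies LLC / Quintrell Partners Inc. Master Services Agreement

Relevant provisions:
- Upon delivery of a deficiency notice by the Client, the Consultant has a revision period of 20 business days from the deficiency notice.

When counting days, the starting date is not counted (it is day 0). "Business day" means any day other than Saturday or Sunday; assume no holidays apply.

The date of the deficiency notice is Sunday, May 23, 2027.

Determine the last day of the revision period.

From Sunday, May 23, 2027, 20 business days (May 24, May 25, May 26, May 27, …, Jun 16, Jun 17, Jun 18, skipping weekends) brings us to Friday, Jun 18, 2027, which is the last day of the revision period.

Jun 18, 2027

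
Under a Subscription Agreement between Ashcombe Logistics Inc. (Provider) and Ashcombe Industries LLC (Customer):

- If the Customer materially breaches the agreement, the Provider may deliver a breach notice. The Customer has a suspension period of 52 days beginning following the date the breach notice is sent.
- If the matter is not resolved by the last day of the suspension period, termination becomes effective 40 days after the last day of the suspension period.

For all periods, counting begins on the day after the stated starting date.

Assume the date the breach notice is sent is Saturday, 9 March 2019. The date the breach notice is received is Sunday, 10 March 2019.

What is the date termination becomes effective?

9 June 2019

The last day of the suspension period: 52 calendar days after 9 March 2019 is 30 April 2019.
The date termination becomes effective: 30 April 2019 + 40 days = 9 June 2019.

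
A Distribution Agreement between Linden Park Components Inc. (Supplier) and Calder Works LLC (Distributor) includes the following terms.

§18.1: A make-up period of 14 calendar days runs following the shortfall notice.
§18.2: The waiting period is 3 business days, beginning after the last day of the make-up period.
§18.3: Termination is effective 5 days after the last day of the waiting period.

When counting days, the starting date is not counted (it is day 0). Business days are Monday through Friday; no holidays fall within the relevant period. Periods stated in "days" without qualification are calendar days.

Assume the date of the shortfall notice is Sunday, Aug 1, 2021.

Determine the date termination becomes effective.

Adding 14 calendar days to Aug 1, 2021 gives Aug 15, 2021, which is the last day of the make-up period.
The last day of the waiting period: counting 3 business days from Sunday, Aug 15, 2021 (Aug 16, Aug 17, Aug 18, skipping weekends) reaches Wednesday, Aug 18, 2021.
The date termination becomes effective: Aug 18, 2021 + 5 days = Aug 23, 2021.

Aug 23, 2021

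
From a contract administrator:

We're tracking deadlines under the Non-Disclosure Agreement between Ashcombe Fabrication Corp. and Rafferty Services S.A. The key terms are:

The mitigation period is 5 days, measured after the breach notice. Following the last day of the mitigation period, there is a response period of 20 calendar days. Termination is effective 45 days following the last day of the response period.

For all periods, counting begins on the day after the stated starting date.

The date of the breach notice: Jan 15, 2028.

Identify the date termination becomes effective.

Mar 25, 2028

The last day of the mitigation period: Jan 15, 2028 + 5 days = Jan 20, 2028.
The last day of the response period: 20 calendar days after Jan 20, 2028 is Feb 9, 2028.
The date termination becomes effective: 45 calendar days after Feb 9, 2028 is Mar 25, 2028.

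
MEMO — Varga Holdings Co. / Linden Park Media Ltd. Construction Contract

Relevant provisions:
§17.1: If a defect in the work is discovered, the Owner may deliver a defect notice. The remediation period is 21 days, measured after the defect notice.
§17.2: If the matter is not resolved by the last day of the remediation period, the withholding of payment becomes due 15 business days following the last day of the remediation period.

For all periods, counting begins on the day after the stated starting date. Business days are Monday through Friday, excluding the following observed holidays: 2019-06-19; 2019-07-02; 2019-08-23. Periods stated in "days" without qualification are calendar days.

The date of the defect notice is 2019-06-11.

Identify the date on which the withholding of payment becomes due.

The last day of the remediation period: 2019-06-11 + 21 days = 2019-07-02.
From Tuesday, 2019-07-02, 15 business days (Jul 3, Jul 4, Jul 5, Jul 8, …, Jul 19, Jul 22, Jul 23, skipping weekends) brings us to Tuesday, 2019-07-23, which is the date on which the withholding of payment becomes due.

2019-07-23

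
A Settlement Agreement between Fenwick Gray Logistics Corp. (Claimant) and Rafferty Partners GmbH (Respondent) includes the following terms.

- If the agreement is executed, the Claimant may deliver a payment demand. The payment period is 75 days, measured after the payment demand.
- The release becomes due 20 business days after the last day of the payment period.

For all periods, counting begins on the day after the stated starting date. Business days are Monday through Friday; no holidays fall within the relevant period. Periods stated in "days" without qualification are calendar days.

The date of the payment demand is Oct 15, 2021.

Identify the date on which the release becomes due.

Jan 26, 2022

The last day of the payment period: Oct 15, 2021 + 75 days = Dec 29, 2021.
The date on which the release becomes due: 20 business days after Wednesday, Dec 29, 2021, skipping weekends — Dec 30, Dec 31, Jan 3, Jan 4, …, Jan 24, Jan 25, Jan 26 — lands on Wednesday, Jan 26, 2022.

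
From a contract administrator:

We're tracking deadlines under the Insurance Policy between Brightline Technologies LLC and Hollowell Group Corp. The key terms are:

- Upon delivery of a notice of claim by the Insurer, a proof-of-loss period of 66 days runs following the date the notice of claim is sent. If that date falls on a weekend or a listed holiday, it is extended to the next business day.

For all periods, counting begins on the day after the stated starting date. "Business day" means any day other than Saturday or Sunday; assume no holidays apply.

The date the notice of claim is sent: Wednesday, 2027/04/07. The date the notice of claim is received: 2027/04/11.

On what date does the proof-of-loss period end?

2027/06/14

Adding 66 calendar days to 2027/04/07 gives 2027/06/12, which is the last day of the proof-of-loss period. That falls on a Saturday, so it rolls to the next business day, Monday, 2027/06/14.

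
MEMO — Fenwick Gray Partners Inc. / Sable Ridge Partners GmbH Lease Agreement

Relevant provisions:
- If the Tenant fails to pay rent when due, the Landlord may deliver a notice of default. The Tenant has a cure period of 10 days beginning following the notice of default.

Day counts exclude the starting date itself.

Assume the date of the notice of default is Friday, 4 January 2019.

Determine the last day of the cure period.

14 January 2019

Adding 10 calendar days to 4 January 2019 gives 14 January 2019, which is the last day of the cure period.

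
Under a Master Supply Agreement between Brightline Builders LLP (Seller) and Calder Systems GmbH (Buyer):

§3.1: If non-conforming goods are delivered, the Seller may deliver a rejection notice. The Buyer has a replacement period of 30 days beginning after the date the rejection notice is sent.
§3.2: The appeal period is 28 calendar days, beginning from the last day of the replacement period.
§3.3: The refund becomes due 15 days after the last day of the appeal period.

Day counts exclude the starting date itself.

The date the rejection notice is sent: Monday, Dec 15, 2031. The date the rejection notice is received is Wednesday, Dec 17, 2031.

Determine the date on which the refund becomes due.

Feb 26, 2032

Adding 30 calendar days to Dec 15, 2031 gives Jan 14, 2032, which is the last day of the replacement period.
The last day of the appeal period: Jan 14, 2032 + 28 days = Feb 11, 2032.
The date on which the refund becomes due: Feb 11, 2032 + 15 days = Feb 26, 2032.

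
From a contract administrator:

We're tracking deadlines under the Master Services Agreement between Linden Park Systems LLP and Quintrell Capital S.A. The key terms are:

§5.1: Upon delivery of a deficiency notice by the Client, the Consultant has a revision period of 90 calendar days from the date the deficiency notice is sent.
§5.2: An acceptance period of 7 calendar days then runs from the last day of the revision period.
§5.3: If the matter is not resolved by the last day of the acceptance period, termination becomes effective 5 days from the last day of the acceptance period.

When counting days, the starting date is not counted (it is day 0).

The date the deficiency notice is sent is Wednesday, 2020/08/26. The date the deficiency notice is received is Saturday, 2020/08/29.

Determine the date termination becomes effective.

2020/12/06

The last day of the revision period: 2020/08/26 + 90 days = 2020/11/24.
The last day of the acceptance period: 2020/11/24 + 7 days = 2020/12/01.
The date termination becomes effective: 5 calendar days after 2020/12/01 is 2020/12/06.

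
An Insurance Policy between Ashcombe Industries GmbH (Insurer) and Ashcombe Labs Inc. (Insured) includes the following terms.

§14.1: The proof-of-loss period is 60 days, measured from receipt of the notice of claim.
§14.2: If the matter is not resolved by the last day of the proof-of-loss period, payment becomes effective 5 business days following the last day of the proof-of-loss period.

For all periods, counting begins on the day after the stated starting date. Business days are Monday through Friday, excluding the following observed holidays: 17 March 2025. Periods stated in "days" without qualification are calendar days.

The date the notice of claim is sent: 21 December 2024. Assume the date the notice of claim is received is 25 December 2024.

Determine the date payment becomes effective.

28 February 2025

The last day of the proof-of-loss period: 60 calendar days after 25 December 2024 is 23 February 2025.
The date payment becomes effective: 5 business days after Sunday, 23 February 2025, skipping weekends — Feb 24, Feb 25, Feb 26, Feb 27, Feb 28 — lands on Friday, 28 February 2025.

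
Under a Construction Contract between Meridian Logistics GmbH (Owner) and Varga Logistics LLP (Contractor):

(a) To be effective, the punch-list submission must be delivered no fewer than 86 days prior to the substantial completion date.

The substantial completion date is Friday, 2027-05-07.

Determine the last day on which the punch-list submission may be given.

2027-02-10

2027-05-07 minus 86 days is 2027-02-10.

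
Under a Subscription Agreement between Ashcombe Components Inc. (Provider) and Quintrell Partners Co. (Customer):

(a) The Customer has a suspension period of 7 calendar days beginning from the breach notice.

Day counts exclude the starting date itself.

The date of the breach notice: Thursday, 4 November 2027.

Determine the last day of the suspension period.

Adding 7 calendar days to 4 November 2027 gives 11 November 2027, which is the last day of the suspension period.

11 November 2027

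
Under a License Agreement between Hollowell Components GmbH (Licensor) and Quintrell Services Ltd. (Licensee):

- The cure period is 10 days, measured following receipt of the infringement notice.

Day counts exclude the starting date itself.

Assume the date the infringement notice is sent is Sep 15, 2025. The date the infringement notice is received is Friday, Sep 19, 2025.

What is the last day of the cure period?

The last day of the cure period: 10 calendar days after Sep 19, 2025 is Sep 29, 2025.

Sep 29, 2025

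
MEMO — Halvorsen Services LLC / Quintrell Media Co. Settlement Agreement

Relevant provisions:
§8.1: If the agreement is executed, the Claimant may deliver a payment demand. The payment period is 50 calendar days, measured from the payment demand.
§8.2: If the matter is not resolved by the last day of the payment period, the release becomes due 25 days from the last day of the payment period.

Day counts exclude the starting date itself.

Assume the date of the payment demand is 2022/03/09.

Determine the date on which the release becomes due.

The last day of the payment period: 2022/03/09 + 50 days = 2022/04/28.
The date on which the release becomes due: 25 calendar days after 2022/04/28 is 2022/05/23.

2022/05/23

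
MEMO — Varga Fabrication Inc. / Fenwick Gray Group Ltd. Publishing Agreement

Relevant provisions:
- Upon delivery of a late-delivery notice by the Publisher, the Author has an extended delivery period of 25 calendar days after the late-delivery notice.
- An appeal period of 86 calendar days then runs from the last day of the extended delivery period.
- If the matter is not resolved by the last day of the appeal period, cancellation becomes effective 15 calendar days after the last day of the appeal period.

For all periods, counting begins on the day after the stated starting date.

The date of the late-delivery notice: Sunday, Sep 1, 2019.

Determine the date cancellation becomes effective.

Jan 5, 2020

The last day of the extended delivery period: Sep 1, 2019 + 25 days = Sep 26, 2019.
The last day of the appeal period: Sep 26, 2019 + 86 days = Dec 21, 2019.
The date cancellation becomes effective: Dec 21, 2019 + 15 days = Jan 5, 2020.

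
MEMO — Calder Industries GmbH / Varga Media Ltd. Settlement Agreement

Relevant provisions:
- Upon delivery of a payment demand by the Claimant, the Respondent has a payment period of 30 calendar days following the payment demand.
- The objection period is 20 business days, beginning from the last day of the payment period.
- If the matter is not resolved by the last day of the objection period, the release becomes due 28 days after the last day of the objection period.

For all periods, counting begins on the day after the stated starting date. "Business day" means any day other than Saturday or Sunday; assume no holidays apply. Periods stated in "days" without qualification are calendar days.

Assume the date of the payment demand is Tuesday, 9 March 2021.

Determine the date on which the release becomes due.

3 June 2021

The last day of the payment period: 30 calendar days after 9 March 2021 is 8 April 2021.
The last day of the objection period: counting 20 business days from Thursday, 8 April 2021 (Apr 9, Apr 12, Apr 13, Apr 14, …, May 4, May 5, May 6, skipping weekends) reaches Thursday, 6 May 2021.
Adding 28 calendar days to 6 May 2021 gives 3 June 2021, which is the date on which the release becomes due.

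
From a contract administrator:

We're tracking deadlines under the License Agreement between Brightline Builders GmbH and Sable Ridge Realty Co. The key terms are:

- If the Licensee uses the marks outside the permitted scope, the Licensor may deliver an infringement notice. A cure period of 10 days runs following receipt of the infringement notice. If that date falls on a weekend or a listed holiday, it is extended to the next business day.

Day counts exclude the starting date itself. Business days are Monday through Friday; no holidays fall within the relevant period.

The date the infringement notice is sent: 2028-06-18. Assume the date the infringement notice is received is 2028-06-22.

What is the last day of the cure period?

Adding 10 calendar days to 2028-06-22 gives 2028-07-02, which is the last day of the cure period. That falls on a Sunday, so it rolls to the next business day, Monday, 2028-07-03.

2028-07-03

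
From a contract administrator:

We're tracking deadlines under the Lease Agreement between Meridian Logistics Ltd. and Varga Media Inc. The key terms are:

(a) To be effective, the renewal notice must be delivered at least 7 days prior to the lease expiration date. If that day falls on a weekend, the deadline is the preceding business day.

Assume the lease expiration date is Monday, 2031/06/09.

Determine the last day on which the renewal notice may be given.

Counting back 7 calendar days from 2031/06/09 gives 2031/06/02. That is a Monday, so no adjustment is needed.

2031/06/02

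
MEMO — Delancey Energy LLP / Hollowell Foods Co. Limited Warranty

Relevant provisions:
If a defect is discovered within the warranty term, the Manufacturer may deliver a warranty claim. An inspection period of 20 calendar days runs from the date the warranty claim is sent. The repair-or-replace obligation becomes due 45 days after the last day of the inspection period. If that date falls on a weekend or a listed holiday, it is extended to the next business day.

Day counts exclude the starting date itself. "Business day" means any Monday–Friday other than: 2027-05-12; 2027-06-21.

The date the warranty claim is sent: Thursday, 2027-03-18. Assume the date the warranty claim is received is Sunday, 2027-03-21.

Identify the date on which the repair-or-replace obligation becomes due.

2027-05-24

The last day of the inspection period: 20 calendar days after 2027-03-18 is 2027-04-07.
Adding 45 calendar days to 2027-04-07 gives 2027-05-22, which is the date on which the repair-or-replace obligation becomes due. That falls on a Saturday, so it rolls to the next business day, Monday, 2027-05-24.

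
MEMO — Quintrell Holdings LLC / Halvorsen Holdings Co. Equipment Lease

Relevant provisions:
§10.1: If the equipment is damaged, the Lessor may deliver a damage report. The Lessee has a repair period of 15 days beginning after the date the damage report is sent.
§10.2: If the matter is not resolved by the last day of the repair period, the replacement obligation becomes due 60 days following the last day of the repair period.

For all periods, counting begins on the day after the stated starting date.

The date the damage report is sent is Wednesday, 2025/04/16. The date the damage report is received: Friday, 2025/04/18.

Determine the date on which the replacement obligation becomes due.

The last day of the repair period: 15 calendar days after 2025/04/16 is 2025/05/01.
The date on which the replacement obligation becomes due: 2025/05/01 + 60 days = 2025/06/30.

2025/06/30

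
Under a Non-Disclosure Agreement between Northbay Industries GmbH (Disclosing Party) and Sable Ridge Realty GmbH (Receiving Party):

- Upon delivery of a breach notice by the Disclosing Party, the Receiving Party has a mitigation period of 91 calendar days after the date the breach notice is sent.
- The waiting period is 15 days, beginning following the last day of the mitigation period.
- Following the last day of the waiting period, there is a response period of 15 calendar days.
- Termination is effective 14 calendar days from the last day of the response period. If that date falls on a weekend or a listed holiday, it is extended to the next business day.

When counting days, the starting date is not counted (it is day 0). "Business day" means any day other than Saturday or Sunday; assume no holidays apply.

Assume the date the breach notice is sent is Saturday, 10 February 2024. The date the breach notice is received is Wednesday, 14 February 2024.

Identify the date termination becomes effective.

24 June 2024

The last day of the mitigation period: 10 February 2024 + 91 days = 11 May 2024.
Adding 15 calendar days to 11 May 2024 gives 26 May 2024, which is the last day of the waiting period.
Adding 15 calendar days to 26 May 2024 gives 10 June 2024, which is the last day of the response period.
The date termination becomes effective: 14 calendar days after 10 June 2024 is 24 June 2024. 24 June 2024 is a Monday, so no roll-forward applies.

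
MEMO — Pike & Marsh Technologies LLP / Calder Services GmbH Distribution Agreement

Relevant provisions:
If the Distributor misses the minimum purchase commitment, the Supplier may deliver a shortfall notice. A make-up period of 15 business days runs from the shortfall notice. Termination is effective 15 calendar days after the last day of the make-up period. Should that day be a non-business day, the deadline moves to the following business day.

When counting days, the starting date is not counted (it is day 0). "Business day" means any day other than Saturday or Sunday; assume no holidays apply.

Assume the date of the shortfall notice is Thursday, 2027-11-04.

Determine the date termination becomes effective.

2027-12-10

From Thursday, 2027-11-04, 15 business days (Nov 5, Nov 8, Nov 9, Nov 10, …, Nov 23, Nov 24, Nov 25, skipping weekends) brings us to Thursday, 2027-11-25, which is the last day of the make-up period.
The date termination becomes effective: 15 calendar days after 2027-11-25 is 2027-12-10. 2027-12-10 is a Friday, so no roll-forward applies.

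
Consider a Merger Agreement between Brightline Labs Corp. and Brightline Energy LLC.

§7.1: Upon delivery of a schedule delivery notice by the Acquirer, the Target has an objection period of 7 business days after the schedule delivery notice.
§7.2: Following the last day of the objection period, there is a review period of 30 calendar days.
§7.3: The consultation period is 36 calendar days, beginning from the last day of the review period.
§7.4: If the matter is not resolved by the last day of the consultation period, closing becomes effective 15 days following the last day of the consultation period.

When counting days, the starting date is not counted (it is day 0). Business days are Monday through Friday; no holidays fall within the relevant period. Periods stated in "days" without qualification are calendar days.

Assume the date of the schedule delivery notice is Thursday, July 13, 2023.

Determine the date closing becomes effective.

From Thursday, July 13, 2023, 7 business days (Jul 14, Jul 17, Jul 18, Jul 19, Jul 20, Jul 21, Jul 24, skipping weekends) brings us to Monday, July 24, 2023, which is the last day of the objection period.
Adding 30 calendar days to July 24, 2023 gives August 23, 2023, which is the last day of the review period.
The last day of the consultation period: August 23, 2023 + 36 days = September 28, 2023.
The date closing becomes effective: 15 calendar days after September 28, 2023 is October 13, 2023.

October 13, 2023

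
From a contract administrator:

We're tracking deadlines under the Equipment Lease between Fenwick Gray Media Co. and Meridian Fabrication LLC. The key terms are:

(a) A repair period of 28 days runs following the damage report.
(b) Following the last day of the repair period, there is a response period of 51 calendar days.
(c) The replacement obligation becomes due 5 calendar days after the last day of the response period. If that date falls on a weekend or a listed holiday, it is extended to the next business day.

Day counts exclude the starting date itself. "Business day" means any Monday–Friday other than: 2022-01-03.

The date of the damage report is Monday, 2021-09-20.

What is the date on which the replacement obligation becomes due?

Adding 28 calendar days to 2021-09-20 gives 2021-10-18, which is the last day of the repair period.
The last day of the response period: 2021-10-18 + 51 days = 2021-12-08.
Adding 5 calendar days to 2021-12-08 gives 2021-12-13, which is the date on which the replacement obligation becomes due. 2021-12-13 is a Monday and is not a listed holiday, so no roll-forward applies.

2021-12-13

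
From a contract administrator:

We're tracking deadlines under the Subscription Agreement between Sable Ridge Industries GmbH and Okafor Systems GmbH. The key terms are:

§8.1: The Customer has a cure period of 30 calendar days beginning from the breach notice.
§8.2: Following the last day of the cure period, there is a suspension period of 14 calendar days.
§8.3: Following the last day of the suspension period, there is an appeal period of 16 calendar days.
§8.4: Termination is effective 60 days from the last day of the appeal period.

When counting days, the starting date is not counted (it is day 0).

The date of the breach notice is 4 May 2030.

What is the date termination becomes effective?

Adding 30 calendar days to 4 May 2030 gives 3 June 2030, which is the last day of the cure period.
Adding 14 calendar days to 3 June 2030 gives 17 June 2030, which is the last day of the suspension period.
Adding 16 calendar days to 17 June 2030 gives 3 July 2030, which is the last day of the appeal period.
The date termination becomes effective: 3 July 2030 + 60 days = 1 September 2030.

1 September 2030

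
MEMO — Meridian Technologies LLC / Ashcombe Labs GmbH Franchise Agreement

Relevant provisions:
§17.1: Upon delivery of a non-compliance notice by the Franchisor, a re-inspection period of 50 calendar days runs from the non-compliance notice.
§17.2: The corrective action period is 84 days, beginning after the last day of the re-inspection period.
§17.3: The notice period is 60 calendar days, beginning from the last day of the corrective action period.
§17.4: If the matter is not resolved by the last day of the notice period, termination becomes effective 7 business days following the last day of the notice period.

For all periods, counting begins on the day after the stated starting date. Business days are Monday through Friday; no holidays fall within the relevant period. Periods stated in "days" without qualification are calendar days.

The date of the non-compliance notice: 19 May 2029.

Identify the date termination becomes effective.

10 December 2029

Adding 50 calendar days to 19 May 2029 gives 8 July 2029, which is the last day of the re-inspection period.
Adding 84 calendar days to 8 July 2029 gives 30 September 2029, which is the last day of the corrective action period.
The last day of the notice period: 60 calendar days after 30 September 2029 is 29 November 2029.
From Thursday, 29 November 2029, 7 business days (Nov 30, Dec 3, Dec 4, Dec 5, Dec 6, Dec 7, Dec 10, skipping weekends) brings us to Monday, 10 December 2029, which is the date termination becomes effective.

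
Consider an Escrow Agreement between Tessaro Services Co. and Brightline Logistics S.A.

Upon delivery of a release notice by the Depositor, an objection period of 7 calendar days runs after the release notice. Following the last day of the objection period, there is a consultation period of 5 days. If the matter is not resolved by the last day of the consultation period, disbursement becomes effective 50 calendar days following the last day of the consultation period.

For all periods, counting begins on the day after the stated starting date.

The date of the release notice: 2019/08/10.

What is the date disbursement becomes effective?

The last day of the objection period: 2019/08/10 + 7 days = 2019/08/17.
The last day of the consultation period: 2019/08/17 + 5 days = 2019/08/22.
The date disbursement becomes effective: 2019/08/22 + 50 days = 2019/10/11.

2019/10/11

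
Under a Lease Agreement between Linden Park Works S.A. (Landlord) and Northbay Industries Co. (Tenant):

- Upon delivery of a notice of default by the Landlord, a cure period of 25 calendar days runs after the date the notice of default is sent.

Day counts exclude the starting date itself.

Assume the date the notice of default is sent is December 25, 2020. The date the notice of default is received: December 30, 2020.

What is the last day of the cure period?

The last day of the cure period: December 25, 2020 + 25 days = January 19, 2021.

January 19, 2021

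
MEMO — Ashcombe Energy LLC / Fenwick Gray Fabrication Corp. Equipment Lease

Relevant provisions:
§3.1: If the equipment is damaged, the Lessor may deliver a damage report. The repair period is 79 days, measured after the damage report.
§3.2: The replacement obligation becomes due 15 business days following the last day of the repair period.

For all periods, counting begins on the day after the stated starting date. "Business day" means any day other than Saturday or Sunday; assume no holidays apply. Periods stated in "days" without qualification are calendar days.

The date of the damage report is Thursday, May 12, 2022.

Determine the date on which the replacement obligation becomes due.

The last day of the repair period: 79 calendar days after May 12, 2022 is Jul 30, 2022.
The date on which the replacement obligation becomes due: 15 business days after Saturday, Jul 30, 2022, skipping weekends — Aug 1, Aug 2, Aug 3, Aug 4, …, Aug 17, Aug 18, Aug 19 — lands on Friday, Aug 19, 2022.

Aug 19, 2022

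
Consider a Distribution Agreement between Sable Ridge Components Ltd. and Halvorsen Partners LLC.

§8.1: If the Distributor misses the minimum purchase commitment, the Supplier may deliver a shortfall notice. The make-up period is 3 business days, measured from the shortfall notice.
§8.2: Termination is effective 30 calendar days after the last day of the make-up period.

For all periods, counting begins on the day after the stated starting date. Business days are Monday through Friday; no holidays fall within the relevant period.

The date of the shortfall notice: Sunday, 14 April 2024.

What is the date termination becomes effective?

17 May 2024

The last day of the make-up period: 3 business days after Sunday, 14 April 2024, skipping weekends — Apr 15, Apr 16, Apr 17 — lands on Wednesday, 17 April 2024.
The date termination becomes effective: 17 April 2024 + 30 days = 17 May 2024.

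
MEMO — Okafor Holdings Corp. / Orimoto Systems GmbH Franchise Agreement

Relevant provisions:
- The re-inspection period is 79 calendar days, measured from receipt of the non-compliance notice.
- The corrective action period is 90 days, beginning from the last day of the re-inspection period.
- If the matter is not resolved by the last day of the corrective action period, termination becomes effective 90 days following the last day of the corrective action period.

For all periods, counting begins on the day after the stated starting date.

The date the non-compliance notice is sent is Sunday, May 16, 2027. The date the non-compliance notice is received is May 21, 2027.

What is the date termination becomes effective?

The last day of the re-inspection period: May 21, 2027 + 79 days = Aug 8, 2027.
The last day of the corrective action period: Aug 8, 2027 + 90 days = Nov 6, 2027.
The date termination becomes effective: 90 calendar days after Nov 6, 2027 is Feb 4, 2028.

Feb 4, 2028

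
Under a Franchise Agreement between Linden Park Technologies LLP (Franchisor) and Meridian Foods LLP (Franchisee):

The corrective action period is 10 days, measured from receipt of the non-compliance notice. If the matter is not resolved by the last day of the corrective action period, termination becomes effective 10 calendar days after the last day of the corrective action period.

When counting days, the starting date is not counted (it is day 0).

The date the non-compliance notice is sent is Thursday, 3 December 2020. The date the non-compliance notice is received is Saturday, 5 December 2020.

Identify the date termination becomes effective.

25 December 2020

The last day of the corrective action period: 5 December 2020 + 10 days = 15 December 2020.
The date termination becomes effective: 10 calendar days after 15 December 2020 is 25 December 2020.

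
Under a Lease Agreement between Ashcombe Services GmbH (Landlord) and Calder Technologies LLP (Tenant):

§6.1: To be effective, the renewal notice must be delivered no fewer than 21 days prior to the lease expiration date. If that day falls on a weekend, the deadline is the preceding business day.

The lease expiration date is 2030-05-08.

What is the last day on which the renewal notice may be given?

2030-04-17

Counting back 21 calendar days from 2030-05-08 gives 2030-04-17. That is a Wednesday, so no adjustment is needed.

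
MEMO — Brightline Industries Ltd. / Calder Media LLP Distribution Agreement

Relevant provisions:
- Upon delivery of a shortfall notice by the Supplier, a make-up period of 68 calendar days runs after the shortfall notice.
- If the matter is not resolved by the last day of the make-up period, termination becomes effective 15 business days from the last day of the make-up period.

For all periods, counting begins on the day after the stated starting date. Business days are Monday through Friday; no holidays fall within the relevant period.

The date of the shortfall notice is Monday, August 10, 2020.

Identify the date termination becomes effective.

The last day of the make-up period: 68 calendar days after August 10, 2020 is October 17, 2020.
The date termination becomes effective: 15 business days after Saturday, October 17, 2020, skipping weekends — Oct 19, Oct 20, Oct 21, Oct 22, …, Nov 4, Nov 5, Nov 6 — lands on Friday, November 6, 2020.

November 6, 2020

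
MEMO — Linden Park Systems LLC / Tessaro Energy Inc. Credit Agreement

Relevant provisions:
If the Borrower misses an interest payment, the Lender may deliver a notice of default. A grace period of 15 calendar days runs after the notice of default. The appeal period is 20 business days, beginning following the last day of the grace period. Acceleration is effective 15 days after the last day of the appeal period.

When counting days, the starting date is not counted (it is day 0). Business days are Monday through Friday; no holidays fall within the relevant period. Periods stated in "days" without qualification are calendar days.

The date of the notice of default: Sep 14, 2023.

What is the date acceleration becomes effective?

Adding 15 calendar days to Sep 14, 2023 gives Sep 29, 2023, which is the last day of the grace period.
The last day of the appeal period: counting 20 business days from Friday, Sep 29, 2023 (Oct 2, Oct 3, Oct 4, Oct 5, …, Oct 25, Oct 26, Oct 27, skipping weekends) reaches Friday, Oct 27, 2023.
The date acceleration becomes effective: Oct 27, 2023 + 15 days = Nov 11, 2023.

Nov 11, 2023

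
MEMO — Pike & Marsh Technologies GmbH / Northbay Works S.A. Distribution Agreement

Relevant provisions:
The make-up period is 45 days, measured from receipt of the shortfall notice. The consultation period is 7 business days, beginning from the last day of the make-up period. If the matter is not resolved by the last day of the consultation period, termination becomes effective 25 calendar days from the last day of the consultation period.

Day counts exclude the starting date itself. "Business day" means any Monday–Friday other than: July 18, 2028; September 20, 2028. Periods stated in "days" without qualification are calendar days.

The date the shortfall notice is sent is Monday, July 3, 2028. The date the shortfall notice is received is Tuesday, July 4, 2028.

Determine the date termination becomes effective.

September 23, 2028

The last day of the make-up period: 45 calendar days after July 4, 2028 is August 18, 2028.
The last day of the consultation period: counting 7 business days from Friday, August 18, 2028 (Aug 21, Aug 22, Aug 23, Aug 24, Aug 25, Aug 28, Aug 29, skipping weekends) reaches Tuesday, August 29, 2028.
The date termination becomes effective: August 29, 2028 + 25 days = September 23, 2028.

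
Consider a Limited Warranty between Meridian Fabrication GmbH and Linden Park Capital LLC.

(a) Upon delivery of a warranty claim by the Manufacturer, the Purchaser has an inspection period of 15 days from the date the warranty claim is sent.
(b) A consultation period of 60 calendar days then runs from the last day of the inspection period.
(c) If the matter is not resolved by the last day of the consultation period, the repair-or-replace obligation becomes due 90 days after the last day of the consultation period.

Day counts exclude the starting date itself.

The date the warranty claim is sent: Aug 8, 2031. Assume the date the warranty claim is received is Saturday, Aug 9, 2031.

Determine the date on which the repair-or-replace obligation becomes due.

Jan 20, 2032

The last day of the inspection period: Aug 8, 2031 + 15 days = Aug 23, 2031.
The last day of the consultation period: 60 calendar days after Aug 23, 2031 is Oct 22, 2031.
Adding 90 calendar days to Oct 22, 2031 gives Jan 20, 2032, which is the date on which the repair-or-replace obligation becomes due.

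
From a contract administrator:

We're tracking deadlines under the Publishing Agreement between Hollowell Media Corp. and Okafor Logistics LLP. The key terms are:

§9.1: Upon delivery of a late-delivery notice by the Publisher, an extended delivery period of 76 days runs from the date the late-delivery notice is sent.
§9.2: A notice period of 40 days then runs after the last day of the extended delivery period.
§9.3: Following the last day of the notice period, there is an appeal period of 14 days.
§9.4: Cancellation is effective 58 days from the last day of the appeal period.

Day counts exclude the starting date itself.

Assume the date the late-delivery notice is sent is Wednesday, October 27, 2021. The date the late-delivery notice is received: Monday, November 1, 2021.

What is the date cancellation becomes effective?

May 3, 2022

Adding 76 calendar days to October 27, 2021 gives January 11, 2022, which is the last day of the extended delivery period.
Adding 40 calendar days to January 11, 2022 gives February 20, 2022, which is the last day of the notice period.
Adding 14 calendar days to February 20, 2022 gives March 6, 2022, which is the last day of the appeal period.
The date cancellation becomes effective: March 6, 2022 + 58 days = May 3, 2022.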